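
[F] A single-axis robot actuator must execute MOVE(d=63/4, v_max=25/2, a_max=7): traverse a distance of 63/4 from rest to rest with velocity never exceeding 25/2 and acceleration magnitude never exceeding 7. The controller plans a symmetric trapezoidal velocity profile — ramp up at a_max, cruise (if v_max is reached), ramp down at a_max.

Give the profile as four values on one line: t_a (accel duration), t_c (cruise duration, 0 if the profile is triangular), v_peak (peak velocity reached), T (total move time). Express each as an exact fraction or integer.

t_a=3/2 t_c=0 v_peak=21/2 T=3

v_max²/a_max = (25/2)²/7 = 625/28
63/4 < 625/28 ⇒ no cruise
v_peak = √(63/4·7) = √(441/4) = 21/2
t_a = (21/2)/7 = 3/2; t_c = 0
T = 2·3/2 = 3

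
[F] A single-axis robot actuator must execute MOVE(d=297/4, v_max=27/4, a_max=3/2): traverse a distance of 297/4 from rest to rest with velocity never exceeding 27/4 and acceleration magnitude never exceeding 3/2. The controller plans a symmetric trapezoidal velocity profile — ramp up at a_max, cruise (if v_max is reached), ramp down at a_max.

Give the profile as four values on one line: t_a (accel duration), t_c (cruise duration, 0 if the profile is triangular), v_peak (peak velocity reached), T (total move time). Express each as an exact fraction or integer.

vₘ²/aₘ = (27/4)²/(3/2) = 243/8
297/4 ≥ 243/8 → trapezoidal
t_a = (27/4)/(3/2) = 9/2; v_peak = 27/4
d_cruise = 297/4 − 243/8 = 351/8; t_c = (351/8)/(27/4) = 13/2
T = 2·9/2 + 13/2 = 31/2

t_a=9/2 t_c=13/2 v_peak=27/4 T=31/2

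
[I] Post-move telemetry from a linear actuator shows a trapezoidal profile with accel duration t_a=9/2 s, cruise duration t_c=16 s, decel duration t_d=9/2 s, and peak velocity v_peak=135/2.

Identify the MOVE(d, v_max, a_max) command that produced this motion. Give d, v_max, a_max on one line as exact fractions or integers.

d=5535/4 v_max=135/2 a_max=15

a_max = (135/2)/(9/2) = 15
d_a = ½·135/2·9/2 = 1215/8; d_c = 135/2·16 = 1080
d = 2·1215/8 + 1080 = 5535/4
t_c = 16 > 0 ⇒ limit active, v_max = 135/2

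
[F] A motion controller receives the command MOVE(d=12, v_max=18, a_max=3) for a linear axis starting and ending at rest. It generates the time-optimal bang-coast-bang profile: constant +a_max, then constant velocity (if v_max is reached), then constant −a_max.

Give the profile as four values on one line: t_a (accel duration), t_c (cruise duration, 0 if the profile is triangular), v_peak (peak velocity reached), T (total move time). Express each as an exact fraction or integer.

v_max²/a_max = 18²/3 = 108
12 < 108 so t_c = 0
v_peak = √(12·3) = √36 = 6
t_a = 6/3 = 2; t_c = 0
T = 2·2 = 4

t_a=2 t_c=0 v_peak=6 T=4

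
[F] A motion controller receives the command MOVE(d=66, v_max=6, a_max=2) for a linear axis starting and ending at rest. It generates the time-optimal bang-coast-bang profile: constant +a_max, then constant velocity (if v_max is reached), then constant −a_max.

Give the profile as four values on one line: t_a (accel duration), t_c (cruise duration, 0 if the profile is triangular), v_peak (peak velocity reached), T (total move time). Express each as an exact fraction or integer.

(v_max)²/a_max = 6²/2 = 18
66 ≥ 18 → trapezoidal
t_a = 6/2 = 3; v_peak = 6
d_cruise = 66 − 18 = 48; t_c = 48/6 = 8
T = 2·3 + 8 = 14

t_a=3 t_c=8 v_peak=6 T=14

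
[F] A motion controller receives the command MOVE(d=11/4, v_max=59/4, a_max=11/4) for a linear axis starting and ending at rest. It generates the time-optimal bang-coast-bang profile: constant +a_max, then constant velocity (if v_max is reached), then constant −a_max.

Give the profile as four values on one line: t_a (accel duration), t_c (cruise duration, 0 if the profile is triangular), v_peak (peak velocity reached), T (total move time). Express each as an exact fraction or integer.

(v_max)²/a_max = (59/4)²/(11/4) = 3481/44
11/4 < 3481/44 → triangular
v_peak = √(11/4·11/4) = √(121/16) = 11/4
t_a = (11/4)/(11/4) = 1; t_c = 0
T = 2·1 = 2

t_a=1 t_c=0 v_peak=11/4 T=2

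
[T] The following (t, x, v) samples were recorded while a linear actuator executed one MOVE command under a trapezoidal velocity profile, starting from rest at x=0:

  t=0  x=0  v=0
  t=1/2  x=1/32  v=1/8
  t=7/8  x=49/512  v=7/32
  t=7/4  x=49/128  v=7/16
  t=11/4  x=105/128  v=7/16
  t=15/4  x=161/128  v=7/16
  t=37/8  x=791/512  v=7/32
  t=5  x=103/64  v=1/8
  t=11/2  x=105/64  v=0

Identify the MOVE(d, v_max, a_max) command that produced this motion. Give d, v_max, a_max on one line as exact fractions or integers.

d=105/64 v_max=7/16 a_max=1/4

final state: t=11/2, x=105/64, v=0 → d = 105/64
a_max = (1/8−0)/(1/2−0) = 1/4
max v = 7/16 over t∈[7/4,15/4] → v_max = 7/16
check: 7/16·(7/4+2) = 105/64 ✓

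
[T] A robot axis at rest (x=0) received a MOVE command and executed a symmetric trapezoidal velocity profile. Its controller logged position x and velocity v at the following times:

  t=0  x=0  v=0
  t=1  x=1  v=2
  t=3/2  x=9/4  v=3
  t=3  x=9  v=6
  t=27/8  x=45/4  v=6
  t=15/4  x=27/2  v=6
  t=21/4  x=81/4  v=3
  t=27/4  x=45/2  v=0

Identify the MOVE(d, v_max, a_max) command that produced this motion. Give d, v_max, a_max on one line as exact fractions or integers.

d=45/2 v_max=6 a_max=2

final state: t=27/4, x=45/2, v=0 → d = 45/2
a_max = (2−0)/(1−0) = 2
max v = 6 over t∈[3,15/4] → v_max = 6
check: 6·(3+3/4) = 45/2 ✓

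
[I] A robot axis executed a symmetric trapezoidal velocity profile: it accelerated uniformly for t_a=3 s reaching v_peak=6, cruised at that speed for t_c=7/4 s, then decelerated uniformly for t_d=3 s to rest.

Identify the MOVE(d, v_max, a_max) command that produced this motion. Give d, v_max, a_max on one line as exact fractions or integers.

d=57/2 v_max=6 a_max=2

a_max = 6/3 = 2
d_a = ½·6·3 = 9; d_c = 6·7/4 = 21/2
d = 2·9 + 21/2 = 57/2
t_c = 7/4 > 0 ⇒ limit active, v_max = 6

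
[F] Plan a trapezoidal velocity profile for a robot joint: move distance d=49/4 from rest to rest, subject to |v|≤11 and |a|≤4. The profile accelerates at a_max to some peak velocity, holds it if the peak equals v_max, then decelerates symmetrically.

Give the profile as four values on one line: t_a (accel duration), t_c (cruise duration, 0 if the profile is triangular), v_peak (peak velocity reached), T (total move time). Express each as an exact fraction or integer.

t_a=7/4 t_c=0 v_peak=7 T=7/2

v_max²/a_max = 11²/4 = 121/4
49/4 < 121/4 so t_c = 0
v_peak = √(49/4·4) = √49 = 7
t_a = 7/4; t_c = 0
T = 2·7/4 = 7/2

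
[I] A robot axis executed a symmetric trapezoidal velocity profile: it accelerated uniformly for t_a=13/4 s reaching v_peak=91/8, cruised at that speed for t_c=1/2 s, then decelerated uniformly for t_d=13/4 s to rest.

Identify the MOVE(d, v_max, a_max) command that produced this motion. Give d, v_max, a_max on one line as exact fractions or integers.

d=1365/32 v_max=91/8 a_max=7/2

a_max = (91/8)/(13/4) = 7/2
d_a = ½·91/8·13/4 = 1183/64; d_c = 91/8·1/2 = 91/16
d = 2·1183/64 + 91/16 = 1365/32
t_c = 1/2 > 0 so v_max = 91/8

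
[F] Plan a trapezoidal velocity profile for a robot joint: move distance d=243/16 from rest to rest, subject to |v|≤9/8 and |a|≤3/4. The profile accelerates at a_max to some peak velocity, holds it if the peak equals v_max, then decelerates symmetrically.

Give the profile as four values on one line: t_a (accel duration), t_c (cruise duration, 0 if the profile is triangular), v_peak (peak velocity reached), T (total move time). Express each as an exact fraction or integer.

t_a=3/2 t_c=12 v_peak=9/8 T=15

v_max²/a_max = (9/8)²/(3/4) = 27/16
243/16 ≥ 27/16 ⇒ cruise phase
t_a = (9/8)/(3/4) = 3/2; v_peak = 9/8
d_cruise = 243/16 − 27/16 = 27/2; t_c = (27/2)/(9/8) = 12
T = 2·3/2 + 12 = 15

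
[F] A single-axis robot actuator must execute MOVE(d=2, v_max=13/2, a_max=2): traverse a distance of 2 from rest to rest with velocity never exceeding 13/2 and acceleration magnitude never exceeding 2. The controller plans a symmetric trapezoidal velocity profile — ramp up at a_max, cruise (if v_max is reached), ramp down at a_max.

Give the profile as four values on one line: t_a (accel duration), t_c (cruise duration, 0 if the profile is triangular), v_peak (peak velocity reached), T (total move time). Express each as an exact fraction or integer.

t_a=1 t_c=0 v_peak=2 T=2

(v_max)²/a_max = (13/2)²/2 = 169/8
2 < 169/8 so t_c = 0
v_peak = √(2·2) = √4 = 2
t_a = 2/2 = 1; t_c = 0
T = 2·1 = 2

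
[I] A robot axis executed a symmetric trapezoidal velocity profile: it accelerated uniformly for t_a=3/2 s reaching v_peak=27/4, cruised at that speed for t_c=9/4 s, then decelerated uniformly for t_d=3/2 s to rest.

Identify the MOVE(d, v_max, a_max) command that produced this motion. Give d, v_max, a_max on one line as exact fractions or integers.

a_max = (27/4)/(3/2) = 9/2
d_a = ½·27/4·3/2 = 81/16; d_c = 27/4·9/4 = 243/16
d = 2·81/16 + 243/16 = 405/16
t_c = 9/4 > 0 → v_max = v_peak = 27/4

d=405/16 v_max=27/4 a_max=9/2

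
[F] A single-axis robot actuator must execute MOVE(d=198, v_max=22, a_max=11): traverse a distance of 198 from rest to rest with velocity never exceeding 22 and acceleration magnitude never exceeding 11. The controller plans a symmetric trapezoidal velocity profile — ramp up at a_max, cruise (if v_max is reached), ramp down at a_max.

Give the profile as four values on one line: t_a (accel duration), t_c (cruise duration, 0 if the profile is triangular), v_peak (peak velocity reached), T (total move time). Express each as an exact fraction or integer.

t_a=2 t_c=7 v_peak=22 T=11

v_max²/a_max = 22²/11 = 44
198 ≥ 44 → trapezoidal
t_a = 22/11 = 2; v_peak = 22
d_cruise = 198 − 44 = 154; t_c = 154/22 = 7
T = 2·2 + 7 = 11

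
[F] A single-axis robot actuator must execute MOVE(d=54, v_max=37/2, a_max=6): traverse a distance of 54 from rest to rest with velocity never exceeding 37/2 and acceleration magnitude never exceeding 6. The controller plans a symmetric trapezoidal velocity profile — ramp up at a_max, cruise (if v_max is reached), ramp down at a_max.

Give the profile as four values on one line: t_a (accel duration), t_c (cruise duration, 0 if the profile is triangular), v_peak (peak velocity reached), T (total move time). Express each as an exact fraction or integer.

v_max²/a_max = (37/2)²/6 = 1369/24
54 < 1369/24 ⇒ no cruise
v_peak = √(54·6) = √324 = 18
t_a = 18/6 = 3; t_c = 0
T = 2·3 = 6

t_a=3 t_c=0 v_peak=18 T=6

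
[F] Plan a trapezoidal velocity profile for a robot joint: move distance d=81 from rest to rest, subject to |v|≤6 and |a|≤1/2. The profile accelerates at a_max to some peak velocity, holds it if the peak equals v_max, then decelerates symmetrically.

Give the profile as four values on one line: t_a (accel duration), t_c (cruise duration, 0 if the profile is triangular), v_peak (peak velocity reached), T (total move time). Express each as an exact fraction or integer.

t_a=12 t_c=3/2 v_peak=6 T=51/2

vₘ²/aₘ = 6²/(1/2) = 72
81 ≥ 72 so v_max reached
t_a = 6/(1/2) = 12; v_peak = 6
d_cruise = 81 − 72 = 9; t_c = 9/6 = 3/2
T = 2·12 + 3/2 = 51/2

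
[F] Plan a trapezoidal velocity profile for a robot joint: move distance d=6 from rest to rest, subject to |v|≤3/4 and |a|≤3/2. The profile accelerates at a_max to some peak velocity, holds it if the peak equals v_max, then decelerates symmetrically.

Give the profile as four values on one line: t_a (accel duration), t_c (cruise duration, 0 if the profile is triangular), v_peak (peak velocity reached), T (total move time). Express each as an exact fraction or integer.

t_a=1/2 t_c=15/2 v_peak=3/4 T=17/2

vₘ²/aₘ = (3/4)²/(3/2) = 3/8
6 ≥ 3/8 → trapezoidal
t_a = (3/4)/(3/2) = 1/2; v_peak = 3/4
d_cruise = 6 − 3/8 = 45/8; t_c = (45/8)/(3/4) = 15/2
T = 2·1/2 + 15/2 = 17/2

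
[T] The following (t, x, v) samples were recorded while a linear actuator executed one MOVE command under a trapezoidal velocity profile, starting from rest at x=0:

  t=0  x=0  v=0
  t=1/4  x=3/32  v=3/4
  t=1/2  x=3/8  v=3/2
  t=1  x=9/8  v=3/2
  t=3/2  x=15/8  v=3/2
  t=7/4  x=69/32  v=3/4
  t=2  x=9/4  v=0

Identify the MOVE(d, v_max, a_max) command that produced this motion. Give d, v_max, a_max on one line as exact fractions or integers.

d=9/4 v_max=3/2 a_max=3

final state: t=2, x=9/4, v=0 → d = 9/4
a_max = (3/4−0)/(1/4−0) = 3
max v = 3/2 over t∈[1/2,3/2] → v_max = 3/2
check: 3/2·(1/2+1) = 9/4 ✓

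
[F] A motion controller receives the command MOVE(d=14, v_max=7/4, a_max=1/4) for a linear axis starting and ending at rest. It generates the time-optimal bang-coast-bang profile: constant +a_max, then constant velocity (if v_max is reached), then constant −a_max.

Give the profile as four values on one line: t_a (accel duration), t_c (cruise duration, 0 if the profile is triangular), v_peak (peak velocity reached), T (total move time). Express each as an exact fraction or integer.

vₘ²/aₘ = (7/4)²/(1/4) = 49/4
14 ≥ 49/4 so v_max reached
t_a = (7/4)/(1/4) = 7; v_peak = 7/4
d_cruise = 14 − 49/4 = 7/4; t_c = (7/4)/(7/4) = 1
T = 2·7 + 1 = 15

t_a=7 t_c=1 v_peak=7/4 T=15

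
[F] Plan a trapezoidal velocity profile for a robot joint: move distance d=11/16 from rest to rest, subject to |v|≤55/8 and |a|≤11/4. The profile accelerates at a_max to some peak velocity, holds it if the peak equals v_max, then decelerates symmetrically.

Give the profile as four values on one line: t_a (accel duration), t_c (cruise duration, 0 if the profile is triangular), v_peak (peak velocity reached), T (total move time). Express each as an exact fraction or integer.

v_max²/a_max = (55/8)²/(11/4) = 275/16
11/16 < 275/16 → triangular
v_peak = √(11/16·11/4) = √(121/64) = 11/8
t_a = (11/8)/(11/4) = 1/2; t_c = 0
T = 2·1/2 = 1

t_a=1/2 t_c=0 v_peak=11/8 T=1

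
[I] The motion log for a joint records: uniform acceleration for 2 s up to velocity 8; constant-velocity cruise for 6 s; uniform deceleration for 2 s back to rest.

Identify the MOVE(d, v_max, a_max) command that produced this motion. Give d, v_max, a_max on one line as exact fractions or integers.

a_max = 8/2 = 4
d_a = ½·8·2 = 8; d_c = 8·6 = 48
d = 2·8 + 48 = 64
t_c = 6 > 0 → v_max = v_peak = 8

d=64 v_max=8 a_max=4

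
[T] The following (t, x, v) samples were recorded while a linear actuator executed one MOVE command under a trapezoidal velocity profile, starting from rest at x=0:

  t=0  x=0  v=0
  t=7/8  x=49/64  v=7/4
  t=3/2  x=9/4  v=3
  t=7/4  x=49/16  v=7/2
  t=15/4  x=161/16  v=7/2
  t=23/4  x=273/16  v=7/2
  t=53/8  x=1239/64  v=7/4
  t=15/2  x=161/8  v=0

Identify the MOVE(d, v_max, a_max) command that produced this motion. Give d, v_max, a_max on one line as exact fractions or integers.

final state: t=15/2, x=161/8, v=0 → d = 161/8
a_max = (7/4−0)/(7/8−0) = 2
max v = 7/2 over t∈[7/4,23/4] → v_max = 7/2
check: 7/2·(7/4+4) = 161/8 ✓

d=161/8 v_max=7/2 a_max=2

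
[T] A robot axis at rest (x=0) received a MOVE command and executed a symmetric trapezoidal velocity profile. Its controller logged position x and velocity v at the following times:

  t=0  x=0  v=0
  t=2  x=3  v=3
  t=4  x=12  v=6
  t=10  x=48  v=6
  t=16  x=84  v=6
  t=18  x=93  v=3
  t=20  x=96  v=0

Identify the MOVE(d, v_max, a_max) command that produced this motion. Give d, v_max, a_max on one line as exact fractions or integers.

d=96 v_max=6 a_max=3/2

final state: t=20, x=96, v=0 → d = 96
a_max = (3−0)/(2−0) = 3/2
max v = 6 over t∈[4,16] → v_max = 6
check: 6·(4+12) = 96 ✓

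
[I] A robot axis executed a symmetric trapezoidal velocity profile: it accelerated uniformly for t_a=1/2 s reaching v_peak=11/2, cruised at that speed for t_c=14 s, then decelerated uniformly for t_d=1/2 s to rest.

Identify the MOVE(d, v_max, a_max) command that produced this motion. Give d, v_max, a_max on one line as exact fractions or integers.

d=319/4 v_max=11/2 a_max=11

a_max = (11/2)/(1/2) = 11
d_a = ½·11/2·1/2 = 11/8; d_c = 11/2·14 = 77
d = 2·11/8 + 77 = 319/4
t_c = 14 > 0 ⇒ limit active, v_max = 11/2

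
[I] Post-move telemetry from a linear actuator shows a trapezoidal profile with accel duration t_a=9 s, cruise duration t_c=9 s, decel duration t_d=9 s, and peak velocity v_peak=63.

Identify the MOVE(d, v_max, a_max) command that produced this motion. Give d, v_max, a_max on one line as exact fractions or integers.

a_max = 63/9 = 7
d_a = ½·63·9 = 567/2; d_c = 63·9 = 567
d = 2·567/2 + 567 = 1134
t_c = 9 > 0 → v_max = v_peak = 63

d=1134 v_max=63 a_max=7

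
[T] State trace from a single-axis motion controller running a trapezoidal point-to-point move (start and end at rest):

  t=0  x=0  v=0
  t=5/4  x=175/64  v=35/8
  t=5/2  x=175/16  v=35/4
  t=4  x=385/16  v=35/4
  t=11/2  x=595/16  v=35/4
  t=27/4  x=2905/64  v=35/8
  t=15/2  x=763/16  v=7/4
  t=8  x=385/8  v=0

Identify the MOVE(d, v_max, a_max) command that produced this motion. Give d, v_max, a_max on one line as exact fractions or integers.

final state: t=8, x=385/8, v=0 → d = 385/8
a_max = (35/8−0)/(5/4−0) = 7/2
max v = 35/4 over t∈[5/2,11/2] → v_max = 35/4
check: 35/4·(5/2+3) = 385/8 ✓

d=385/8 v_max=35/4 a_max=7/2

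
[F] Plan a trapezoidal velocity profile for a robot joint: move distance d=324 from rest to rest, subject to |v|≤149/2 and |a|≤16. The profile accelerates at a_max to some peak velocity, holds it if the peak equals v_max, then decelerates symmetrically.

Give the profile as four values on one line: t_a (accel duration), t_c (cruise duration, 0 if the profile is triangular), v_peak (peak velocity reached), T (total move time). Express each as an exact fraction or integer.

v_max²/a_max = (149/2)²/16 = 22201/64
324 < 22201/64 → triangular
v_peak = √(324·16) = √5184 = 72
t_a = 72/16 = 9/2; t_c = 0
T = 2·9/2 = 9

t_a=9/2 t_c=0 v_peak=72 T=9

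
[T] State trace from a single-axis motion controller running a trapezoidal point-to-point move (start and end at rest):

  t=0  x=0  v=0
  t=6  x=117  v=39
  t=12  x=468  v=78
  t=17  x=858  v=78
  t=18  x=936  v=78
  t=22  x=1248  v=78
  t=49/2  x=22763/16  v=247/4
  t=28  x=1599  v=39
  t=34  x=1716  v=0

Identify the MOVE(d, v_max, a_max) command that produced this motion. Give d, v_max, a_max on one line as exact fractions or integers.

final state: t=34, x=1716, v=0 → d = 1716
a_max = (39−0)/(6−0) = 13/2
max v = 78 over t∈[12,22] → v_max = 78
check: 78·(12+10) = 1716 ✓

d=1716 v_max=78 a_max=13/2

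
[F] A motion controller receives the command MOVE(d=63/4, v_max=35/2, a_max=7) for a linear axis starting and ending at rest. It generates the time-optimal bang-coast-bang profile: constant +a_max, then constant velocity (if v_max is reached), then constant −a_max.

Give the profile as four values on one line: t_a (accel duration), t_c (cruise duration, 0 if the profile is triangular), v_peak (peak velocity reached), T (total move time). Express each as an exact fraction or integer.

t_a=3/2 t_c=0 v_peak=21/2 T=3

(v_max)²/a_max = (35/2)²/7 = 175/4
63/4 < 175/4 → triangular
v_peak = √(63/4·7) = √(441/4) = 21/2
t_a = (21/2)/7 = 3/2; t_c = 0
T = 2·3/2 = 3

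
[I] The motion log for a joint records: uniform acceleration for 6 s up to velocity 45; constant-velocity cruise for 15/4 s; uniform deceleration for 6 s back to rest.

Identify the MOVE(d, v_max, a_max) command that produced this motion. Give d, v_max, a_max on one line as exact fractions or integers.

a_max = 45/6 = 15/2
d_a = ½·45·6 = 135; d_c = 45·15/4 = 675/4
d = 2·135 + 675/4 = 1755/4
t_c = 15/4 > 0 so v_max = 45

d=1755/4 v_max=45 a_max=15/2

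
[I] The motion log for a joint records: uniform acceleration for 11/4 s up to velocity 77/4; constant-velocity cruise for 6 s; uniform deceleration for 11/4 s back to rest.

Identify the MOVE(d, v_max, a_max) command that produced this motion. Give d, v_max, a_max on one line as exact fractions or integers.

a_max = (77/4)/(11/4) = 7
d_a = ½·77/4·11/4 = 847/32; d_c = 77/4·6 = 231/2
d = 2·847/32 + 231/2 = 2695/16
t_c = 6 > 0 so v_max = 77/4

d=2695/16 v_max=77/4 a_max=7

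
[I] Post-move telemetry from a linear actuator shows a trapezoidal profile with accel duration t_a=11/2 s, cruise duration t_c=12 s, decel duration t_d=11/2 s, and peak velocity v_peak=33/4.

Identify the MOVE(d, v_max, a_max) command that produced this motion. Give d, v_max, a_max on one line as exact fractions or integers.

d=1155/8 v_max=33/4 a_max=3/2

a_max = (33/4)/(11/2) = 3/2
d_a = ½·33/4·11/2 = 363/16; d_c = 33/4·12 = 99
d = 2·363/16 + 99 = 1155/8
t_c = 12 > 0 ⇒ limit active, v_max = 33/4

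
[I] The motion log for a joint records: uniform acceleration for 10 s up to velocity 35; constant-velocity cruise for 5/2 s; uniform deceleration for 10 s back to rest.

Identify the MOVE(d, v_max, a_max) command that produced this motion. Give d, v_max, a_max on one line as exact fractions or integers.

a_max = 35/10 = 7/2
d_a = ½·35·10 = 175; d_c = 35·5/2 = 175/2
d = 2·175 + 175/2 = 875/2
t_c = 5/2 > 0 → v_max = v_peak = 35

d=875/2 v_max=35 a_max=7/2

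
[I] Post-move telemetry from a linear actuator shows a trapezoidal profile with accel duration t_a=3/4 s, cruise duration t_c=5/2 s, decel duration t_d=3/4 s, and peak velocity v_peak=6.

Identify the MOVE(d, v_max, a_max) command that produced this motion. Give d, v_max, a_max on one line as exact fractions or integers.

a_max = 6/(3/4) = 8
d_a = ½·6·3/4 = 9/4; d_c = 6·5/2 = 15
d = 2·9/4 + 15 = 39/2
t_c = 5/2 > 0 → v_max = v_peak = 6

d=39/2 v_max=6 a_max=8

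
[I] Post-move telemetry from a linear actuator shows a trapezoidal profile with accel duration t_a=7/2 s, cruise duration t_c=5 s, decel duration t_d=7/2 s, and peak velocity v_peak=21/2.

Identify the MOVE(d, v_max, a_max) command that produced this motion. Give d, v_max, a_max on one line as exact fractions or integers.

d=357/4 v_max=21/2 a_max=3

a_max = (21/2)/(7/2) = 3
d_a = ½·21/2·7/2 = 147/8; d_c = 21/2·5 = 105/2
d = 2·147/8 + 105/2 = 357/4
t_c = 5 > 0 ⇒ limit active, v_max = 21/2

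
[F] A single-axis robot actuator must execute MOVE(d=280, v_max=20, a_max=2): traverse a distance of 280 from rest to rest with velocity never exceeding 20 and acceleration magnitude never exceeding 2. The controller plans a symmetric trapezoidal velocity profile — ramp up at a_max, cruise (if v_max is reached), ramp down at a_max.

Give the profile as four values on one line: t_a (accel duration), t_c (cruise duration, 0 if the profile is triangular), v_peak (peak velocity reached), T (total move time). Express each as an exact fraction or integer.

vₘ²/aₘ = 20²/2 = 200
280 ≥ 200 → trapezoidal
t_a = 20/2 = 10; v_peak = 20
d_cruise = 280 − 200 = 80; t_c = 80/20 = 4
T = 2·10 + 4 = 24

t_a=10 t_c=4 v_peak=20 T=24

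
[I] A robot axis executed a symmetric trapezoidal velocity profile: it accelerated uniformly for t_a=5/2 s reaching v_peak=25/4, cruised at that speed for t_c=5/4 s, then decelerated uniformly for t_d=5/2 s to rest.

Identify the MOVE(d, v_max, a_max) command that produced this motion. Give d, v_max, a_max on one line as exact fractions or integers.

d=375/16 v_max=25/4 a_max=5/2

a_max = (25/4)/(5/2) = 5/2
d_a = ½·25/4·5/2 = 125/16; d_c = 25/4·5/4 = 125/16
d = 2·125/16 + 125/16 = 375/16
t_c = 5/4 > 0 ⇒ limit active, v_max = 25/4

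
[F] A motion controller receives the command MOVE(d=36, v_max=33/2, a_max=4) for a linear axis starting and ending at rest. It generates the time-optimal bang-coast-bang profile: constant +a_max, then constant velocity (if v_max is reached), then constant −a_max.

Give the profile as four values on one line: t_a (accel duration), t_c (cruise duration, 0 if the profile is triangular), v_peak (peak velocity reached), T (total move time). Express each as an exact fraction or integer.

t_a=3 t_c=0 v_peak=12 T=6

vₘ²/aₘ = (33/2)²/4 = 1089/16
36 < 1089/16 so t_c = 0
v_peak = √(36·4) = √144 = 12
t_a = 12/4 = 3; t_c = 0
T = 2·3 = 6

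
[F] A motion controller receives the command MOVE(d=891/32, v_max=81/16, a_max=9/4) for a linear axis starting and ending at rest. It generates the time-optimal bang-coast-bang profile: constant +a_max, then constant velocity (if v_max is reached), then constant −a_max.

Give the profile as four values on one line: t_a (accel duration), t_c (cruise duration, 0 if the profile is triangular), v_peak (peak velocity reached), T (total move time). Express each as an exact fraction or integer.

v_max²/a_max = (81/16)²/(9/4) = 729/64
891/32 ≥ 729/64 → trapezoidal
t_a = (81/16)/(9/4) = 9/4; v_peak = 81/16
d_cruise = 891/32 − 729/64 = 1053/64; t_c = (1053/64)/(81/16) = 13/4
T = 2·9/4 + 13/4 = 31/4

t_a=9/4 t_c=13/4 v_peak=81/16 T=31/4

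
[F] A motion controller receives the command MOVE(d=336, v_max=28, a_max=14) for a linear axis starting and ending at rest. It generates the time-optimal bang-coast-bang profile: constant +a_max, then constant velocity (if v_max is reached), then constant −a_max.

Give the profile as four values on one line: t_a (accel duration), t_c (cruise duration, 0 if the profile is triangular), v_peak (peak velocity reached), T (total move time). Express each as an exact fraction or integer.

(v_max)²/a_max = 28²/14 = 56
336 ≥ 56 → trapezoidal
t_a = 28/14 = 2; v_peak = 28
d_cruise = 336 − 56 = 280; t_c = 280/28 = 10
T = 2·2 + 10 = 14

t_a=2 t_c=10 v_peak=28 T=14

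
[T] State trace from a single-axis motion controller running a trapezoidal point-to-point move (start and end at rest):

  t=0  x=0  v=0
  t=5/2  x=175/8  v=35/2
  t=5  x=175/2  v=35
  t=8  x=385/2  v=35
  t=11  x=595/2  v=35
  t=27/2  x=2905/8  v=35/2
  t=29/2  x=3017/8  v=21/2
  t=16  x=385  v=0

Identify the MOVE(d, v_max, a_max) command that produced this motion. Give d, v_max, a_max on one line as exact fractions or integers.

d=385 v_max=35 a_max=7

final state: t=16, x=385, v=0 → d = 385
a_max = (35/2−0)/(5/2−0) = 7
max v = 35 over t∈[5,11] → v_max = 35
check: 35·(5+6) = 385 ✓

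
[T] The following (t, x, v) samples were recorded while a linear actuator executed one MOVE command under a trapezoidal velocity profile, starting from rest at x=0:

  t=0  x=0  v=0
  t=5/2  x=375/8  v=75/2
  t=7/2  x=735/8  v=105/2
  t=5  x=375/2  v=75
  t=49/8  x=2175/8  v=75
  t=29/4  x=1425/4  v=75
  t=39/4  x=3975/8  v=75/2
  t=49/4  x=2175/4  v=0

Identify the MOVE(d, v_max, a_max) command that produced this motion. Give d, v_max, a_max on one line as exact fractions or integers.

d=2175/4 v_max=75 a_max=15

final state: t=49/4, x=2175/4, v=0 → d = 2175/4
a_max = (75/2−0)/(5/2−0) = 15
max v = 75 over t∈[5,29/4] → v_max = 75
check: 75·(5+9/4) = 2175/4 ✓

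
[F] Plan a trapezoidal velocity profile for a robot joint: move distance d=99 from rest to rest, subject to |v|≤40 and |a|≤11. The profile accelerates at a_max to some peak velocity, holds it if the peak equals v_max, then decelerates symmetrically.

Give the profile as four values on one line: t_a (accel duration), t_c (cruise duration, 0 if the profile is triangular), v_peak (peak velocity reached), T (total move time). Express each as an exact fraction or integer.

v_max²/a_max = 40²/11 = 1600/11
99 < 1600/11 so t_c = 0
v_peak = √(99·11) = √1089 = 33
t_a = 33/11 = 3; t_c = 0
T = 2·3 = 6

t_a=3 t_c=0 v_peak=33 T=6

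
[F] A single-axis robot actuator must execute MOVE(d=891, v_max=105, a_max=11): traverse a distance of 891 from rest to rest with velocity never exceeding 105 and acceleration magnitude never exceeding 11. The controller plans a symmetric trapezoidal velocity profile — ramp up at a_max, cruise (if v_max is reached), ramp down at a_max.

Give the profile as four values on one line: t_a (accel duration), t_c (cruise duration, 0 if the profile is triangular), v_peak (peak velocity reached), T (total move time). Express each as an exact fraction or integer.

v_max²/a_max = 105²/11 = 11025/11
891 < 11025/11 → triangular
v_peak = √(891·11) = √9801 = 99
t_a = 99/11 = 9; t_c = 0
T = 2·9 = 18

t_a=9 t_c=0 v_peak=99 T=18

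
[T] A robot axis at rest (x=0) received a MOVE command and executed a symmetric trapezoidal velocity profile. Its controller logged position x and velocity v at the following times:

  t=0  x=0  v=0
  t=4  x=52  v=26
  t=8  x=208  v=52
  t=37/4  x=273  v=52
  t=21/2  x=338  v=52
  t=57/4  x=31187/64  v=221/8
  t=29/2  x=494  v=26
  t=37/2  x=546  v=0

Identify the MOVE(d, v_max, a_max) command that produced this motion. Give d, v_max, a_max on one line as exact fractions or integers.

final state: t=37/2, x=546, v=0 → d = 546
a_max = (26−0)/(4−0) = 13/2
max v = 52 over t∈[8,21/2] → v_max = 52
check: 52·(8+5/2) = 546 ✓

d=546 v_max=52 a_max=13/2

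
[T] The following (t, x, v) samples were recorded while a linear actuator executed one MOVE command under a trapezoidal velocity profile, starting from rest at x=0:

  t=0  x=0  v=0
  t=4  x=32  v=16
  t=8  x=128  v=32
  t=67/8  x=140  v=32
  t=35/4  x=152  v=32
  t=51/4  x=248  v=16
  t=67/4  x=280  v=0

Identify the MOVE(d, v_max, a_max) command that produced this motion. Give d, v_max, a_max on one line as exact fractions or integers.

final state: t=67/4, x=280, v=0 → d = 280
a_max = (16−0)/(4−0) = 4
max v = 32 over t∈[8,35/4] → v_max = 32
check: 32·(8+3/4) = 280 ✓

d=280 v_max=32 a_max=4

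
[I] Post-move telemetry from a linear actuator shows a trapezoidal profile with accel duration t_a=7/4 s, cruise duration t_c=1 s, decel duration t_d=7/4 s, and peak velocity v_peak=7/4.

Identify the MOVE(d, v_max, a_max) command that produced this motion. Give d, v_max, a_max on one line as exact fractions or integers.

a_max = (7/4)/(7/4) = 1
d_a = ½·7/4·7/4 = 49/32; d_c = 7/4·1 = 7/4
d = 2·49/32 + 7/4 = 77/16
t_c = 1 > 0 so v_max = 7/4

d=77/16 v_max=7/4 a_max=1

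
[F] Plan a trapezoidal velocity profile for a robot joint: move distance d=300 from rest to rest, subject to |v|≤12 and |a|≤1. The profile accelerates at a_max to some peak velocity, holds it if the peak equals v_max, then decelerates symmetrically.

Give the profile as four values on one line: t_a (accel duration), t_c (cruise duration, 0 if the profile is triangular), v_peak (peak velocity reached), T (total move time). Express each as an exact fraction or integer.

(v_max)²/a_max = 12²/1 = 144
300 ≥ 144 so v_max reached
t_a = 12/1 = 12; v_peak = 12
d_cruise = 300 − 144 = 156; t_c = 156/12 = 13
T = 2·12 + 13 = 37

t_a=12 t_c=13 v_peak=12 T=37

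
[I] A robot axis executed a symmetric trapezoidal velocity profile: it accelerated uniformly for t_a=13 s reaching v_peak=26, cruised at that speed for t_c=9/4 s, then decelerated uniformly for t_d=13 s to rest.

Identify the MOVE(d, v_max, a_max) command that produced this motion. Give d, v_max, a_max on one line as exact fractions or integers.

d=793/2 v_max=26 a_max=2

a_max = 26/13 = 2
d_a = ½·26·13 = 169; d_c = 26·9/4 = 117/2
d = 2·169 + 117/2 = 793/2
t_c = 9/4 > 0 ⇒ limit active, v_max = 26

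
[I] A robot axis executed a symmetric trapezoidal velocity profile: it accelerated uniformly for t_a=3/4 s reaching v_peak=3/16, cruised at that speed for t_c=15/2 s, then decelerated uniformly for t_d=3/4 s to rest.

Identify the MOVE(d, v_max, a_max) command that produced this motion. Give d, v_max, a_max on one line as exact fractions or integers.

a_max = (3/16)/(3/4) = 1/4
d_a = ½·3/16·3/4 = 9/128; d_c = 3/16·15/2 = 45/32
d = 2·9/128 + 45/32 = 99/64
t_c = 15/2 > 0 ⇒ limit active, v_max = 3/16

d=99/64 v_max=3/16 a_max=1/4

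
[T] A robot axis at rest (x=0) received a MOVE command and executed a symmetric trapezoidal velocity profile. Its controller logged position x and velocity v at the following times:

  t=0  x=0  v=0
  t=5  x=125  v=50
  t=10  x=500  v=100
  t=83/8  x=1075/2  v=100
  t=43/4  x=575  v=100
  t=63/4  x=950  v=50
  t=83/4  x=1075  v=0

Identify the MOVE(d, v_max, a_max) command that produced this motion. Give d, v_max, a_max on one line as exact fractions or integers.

d=1075 v_max=100 a_max=10

final state: t=83/4, x=1075, v=0 → d = 1075
a_max = (50−0)/(5−0) = 10
max v = 100 over t∈[10,43/4] → v_max = 100
check: 100·(10+3/4) = 1075 ✓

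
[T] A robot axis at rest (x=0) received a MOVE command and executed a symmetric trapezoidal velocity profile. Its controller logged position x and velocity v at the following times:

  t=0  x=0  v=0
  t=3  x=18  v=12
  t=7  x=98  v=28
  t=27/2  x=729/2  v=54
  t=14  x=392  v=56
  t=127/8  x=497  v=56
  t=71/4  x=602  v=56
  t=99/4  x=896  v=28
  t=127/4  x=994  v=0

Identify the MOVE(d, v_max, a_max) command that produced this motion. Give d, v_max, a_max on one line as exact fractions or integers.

final state: t=127/4, x=994, v=0 → d = 994
a_max = (12−0)/(3−0) = 4
max v = 56 over t∈[14,71/4] → v_max = 56
check: 56·(14+15/4) = 994 ✓

d=994 v_max=56 a_max=4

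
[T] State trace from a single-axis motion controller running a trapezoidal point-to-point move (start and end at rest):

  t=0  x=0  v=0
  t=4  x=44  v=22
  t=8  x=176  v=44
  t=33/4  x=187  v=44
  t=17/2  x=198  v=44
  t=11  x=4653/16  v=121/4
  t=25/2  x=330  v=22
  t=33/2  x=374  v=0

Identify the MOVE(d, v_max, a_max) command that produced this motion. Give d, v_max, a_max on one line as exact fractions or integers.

d=374 v_max=44 a_max=11/2

final state: t=33/2, x=374, v=0 → d = 374
a_max = (22−0)/(4−0) = 11/2
max v = 44 over t∈[8,17/2] → v_max = 44
check: 44·(8+1/2) = 374 ✓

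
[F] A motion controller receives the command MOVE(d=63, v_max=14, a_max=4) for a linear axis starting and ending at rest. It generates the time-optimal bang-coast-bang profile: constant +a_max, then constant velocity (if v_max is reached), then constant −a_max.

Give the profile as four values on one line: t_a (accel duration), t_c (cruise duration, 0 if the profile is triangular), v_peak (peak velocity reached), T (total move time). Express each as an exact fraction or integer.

t_a=7/2 t_c=1 v_peak=14 T=8

(v_max)²/a_max = 14²/4 = 49
63 ≥ 49 ⇒ cruise phase
t_a = 14/4 = 7/2; v_peak = 14
d_cruise = 63 − 49 = 14; t_c = 14/14 = 1
T = 2·7/2 + 1 = 8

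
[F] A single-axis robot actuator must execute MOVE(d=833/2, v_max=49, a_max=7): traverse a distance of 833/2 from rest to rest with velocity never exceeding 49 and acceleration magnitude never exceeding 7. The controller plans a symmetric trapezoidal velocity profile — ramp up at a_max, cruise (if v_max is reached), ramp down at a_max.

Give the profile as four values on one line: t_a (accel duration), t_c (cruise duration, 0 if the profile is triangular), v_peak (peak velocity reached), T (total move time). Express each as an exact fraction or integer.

t_a=7 t_c=3/2 v_peak=49 T=31/2

vₘ²/aₘ = 49²/7 = 343
833/2 ≥ 343 ⇒ cruise phase
t_a = 49/7 = 7; v_peak = 49
d_cruise = 833/2 − 343 = 147/2; t_c = (147/2)/49 = 3/2
T = 2·7 + 3/2 = 31/2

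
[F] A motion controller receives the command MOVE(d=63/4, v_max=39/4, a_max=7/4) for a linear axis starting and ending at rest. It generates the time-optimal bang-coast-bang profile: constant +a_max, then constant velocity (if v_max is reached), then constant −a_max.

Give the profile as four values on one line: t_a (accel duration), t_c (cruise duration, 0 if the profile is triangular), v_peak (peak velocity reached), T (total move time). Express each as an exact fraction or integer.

t_a=3 t_c=0 v_peak=21/4 T=6

vₘ²/aₘ = (39/4)²/(7/4) = 1521/28
63/4 < 1521/28 so t_c = 0
v_peak = √(63/4·7/4) = √(441/16) = 21/4
t_a = (21/4)/(7/4) = 3; t_c = 0
T = 2·3 = 6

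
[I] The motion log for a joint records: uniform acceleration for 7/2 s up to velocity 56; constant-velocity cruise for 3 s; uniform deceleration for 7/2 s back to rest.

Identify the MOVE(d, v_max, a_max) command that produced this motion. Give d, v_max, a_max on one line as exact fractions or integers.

a_max = 56/(7/2) = 16
d_a = ½·56·7/2 = 98; d_c = 56·3 = 168
d = 2·98 + 168 = 364
t_c = 3 > 0 → v_max = v_peak = 56

d=364 v_max=56 a_max=16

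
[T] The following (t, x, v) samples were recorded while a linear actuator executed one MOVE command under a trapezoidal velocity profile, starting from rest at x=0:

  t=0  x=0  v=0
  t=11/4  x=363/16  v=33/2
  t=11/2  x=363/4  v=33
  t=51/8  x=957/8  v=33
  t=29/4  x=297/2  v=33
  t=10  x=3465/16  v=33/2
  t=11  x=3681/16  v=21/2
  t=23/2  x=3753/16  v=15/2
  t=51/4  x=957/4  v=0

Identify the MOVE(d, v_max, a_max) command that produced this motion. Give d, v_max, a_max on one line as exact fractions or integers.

d=957/4 v_max=33 a_max=6

final state: t=51/4, x=957/4, v=0 → d = 957/4
a_max = (33/2−0)/(11/4−0) = 6
max v = 33 over t∈[11/2,29/4] → v_max = 33
check: 33·(11/2+7/4) = 957/4 ✓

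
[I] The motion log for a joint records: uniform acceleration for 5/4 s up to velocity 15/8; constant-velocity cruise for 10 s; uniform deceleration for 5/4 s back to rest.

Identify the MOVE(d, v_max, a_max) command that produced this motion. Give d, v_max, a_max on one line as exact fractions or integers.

a_max = (15/8)/(5/4) = 3/2
d_a = ½·15/8·5/4 = 75/64; d_c = 15/8·10 = 75/4
d = 2·75/64 + 75/4 = 675/32
t_c = 10 > 0 → v_max = v_peak = 15/8

d=675/32 v_max=15/8 a_max=3/2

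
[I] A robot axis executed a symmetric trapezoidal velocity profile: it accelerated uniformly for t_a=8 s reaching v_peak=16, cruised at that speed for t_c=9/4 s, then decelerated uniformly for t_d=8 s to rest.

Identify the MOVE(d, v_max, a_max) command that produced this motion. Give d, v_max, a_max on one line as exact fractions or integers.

d=164 v_max=16 a_max=2

a_max = 16/8 = 2
d_a = ½·16·8 = 64; d_c = 16·9/4 = 36
d = 2·64 + 36 = 164
t_c = 9/4 > 0 → v_max = v_peak = 16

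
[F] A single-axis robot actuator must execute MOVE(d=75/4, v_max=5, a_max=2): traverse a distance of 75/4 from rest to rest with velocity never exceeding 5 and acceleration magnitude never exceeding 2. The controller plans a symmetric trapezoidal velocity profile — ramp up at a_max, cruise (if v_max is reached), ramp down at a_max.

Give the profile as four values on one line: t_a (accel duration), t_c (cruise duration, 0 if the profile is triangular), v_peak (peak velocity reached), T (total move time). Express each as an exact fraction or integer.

(v_max)²/a_max = 5²/2 = 25/2
75/4 ≥ 25/2 ⇒ cruise phase
t_a = 5/2; v_peak = 5
d_cruise = 75/4 − 25/2 = 25/4; t_c = (25/4)/5 = 5/4
T = 2·5/2 + 5/4 = 25/4

t_a=5/2 t_c=5/4 v_peak=5 T=25/4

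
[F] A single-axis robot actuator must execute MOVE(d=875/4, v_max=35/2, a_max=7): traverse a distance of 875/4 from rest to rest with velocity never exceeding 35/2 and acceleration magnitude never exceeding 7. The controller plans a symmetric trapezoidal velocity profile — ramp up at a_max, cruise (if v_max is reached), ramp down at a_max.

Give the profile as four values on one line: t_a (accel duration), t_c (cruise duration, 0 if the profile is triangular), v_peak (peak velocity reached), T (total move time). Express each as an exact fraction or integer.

(v_max)²/a_max = (35/2)²/7 = 175/4
875/4 ≥ 175/4 → trapezoidal
t_a = (35/2)/7 = 5/2; v_peak = 35/2
d_cruise = 875/4 − 175/4 = 175; t_c = 175/(35/2) = 10
T = 2·5/2 + 10 = 15

t_a=5/2 t_c=10 v_peak=35/2 T=15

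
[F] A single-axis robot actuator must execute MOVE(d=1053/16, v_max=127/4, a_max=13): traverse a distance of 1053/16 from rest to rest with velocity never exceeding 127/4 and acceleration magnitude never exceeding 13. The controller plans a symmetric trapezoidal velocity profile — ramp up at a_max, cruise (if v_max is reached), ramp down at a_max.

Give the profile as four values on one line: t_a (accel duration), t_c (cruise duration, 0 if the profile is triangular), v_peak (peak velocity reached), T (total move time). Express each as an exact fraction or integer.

t_a=9/4 t_c=0 v_peak=117/4 T=9/2

(v_max)²/a_max = (127/4)²/13 = 16129/208
1053/16 < 16129/208 → triangular
v_peak = √(1053/16·13) = √(13689/16) = 117/4
t_a = (117/4)/13 = 9/4; t_c = 0
T = 2·9/4 = 9/2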